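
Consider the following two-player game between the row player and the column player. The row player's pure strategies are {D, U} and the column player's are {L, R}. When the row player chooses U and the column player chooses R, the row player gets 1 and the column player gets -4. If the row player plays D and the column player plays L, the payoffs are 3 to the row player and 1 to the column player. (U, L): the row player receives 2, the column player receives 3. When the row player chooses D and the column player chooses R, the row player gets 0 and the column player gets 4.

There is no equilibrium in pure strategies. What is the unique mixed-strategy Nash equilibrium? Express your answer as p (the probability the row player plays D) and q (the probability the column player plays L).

For the column player to be willing to mix, the column player must be indifferent between L and R, which pins down the row player's mix.
  the column player's payoff to L: p·1 + (1−p)·3 = -2p + 3
  the column player's payoff to R: p·4 + (1−p)·(-4) = 8p - 4
  -2p + 3 = 8p - 4  ⇒  -10p = -7  ⇒  p = 7/10.
In a mixed equilibrium the row player is indifferent between D and U; this condition fixes q.
  the row player's expected payoff from D: q·3 + (1−q)·0 = 3q
  the row player's expected payoff from U: q·2 + (1−q)·1 = q + 1
  3q = q + 1  ⇒  2q = 1  ⇒  q = 1/2.

p = 7/10, q = 1/2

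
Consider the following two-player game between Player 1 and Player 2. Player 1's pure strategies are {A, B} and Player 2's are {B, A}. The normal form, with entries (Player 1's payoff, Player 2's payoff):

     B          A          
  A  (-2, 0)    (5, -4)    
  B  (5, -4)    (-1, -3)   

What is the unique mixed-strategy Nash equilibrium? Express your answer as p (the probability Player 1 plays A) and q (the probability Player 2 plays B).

p = 1/5, q = 6/13

Player 1's mix must leave Player 2 indifferent between B and A.
  Player 2's expected payoff from B: p·0 + (1−p)·(-4) = 4p - 4
  Player 2's expected payoff from A: p·(-4) + (1−p)·(-3) = -p - 3
  4p - 4 = -p - 3  ⇒  5p = 1  ⇒  p = 1/5.
For Player 1 to be willing to mix, Player 1 must be indifferent between A and B, which pins down Player 2's mix.
  Player 1's payoff to A: q·(-2) + (1−q)·5 = -7q + 5
  Player 1's payoff to B: q·5 + (1−q)·(-1) = 6q - 1
  -7q + 5 = 6q - 1  ⇒  -13q = -6  ⇒  q = 6/13.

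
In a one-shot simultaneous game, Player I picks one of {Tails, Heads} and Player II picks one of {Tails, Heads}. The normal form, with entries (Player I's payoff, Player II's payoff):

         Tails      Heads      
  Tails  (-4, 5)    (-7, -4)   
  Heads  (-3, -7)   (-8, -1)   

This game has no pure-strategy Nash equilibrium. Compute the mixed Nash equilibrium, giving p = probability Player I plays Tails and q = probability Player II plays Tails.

Player I's mix must leave Player II indifferent between Tails and Heads.
  Player II's expected payoff from Tails: p·5 + (1−p)·(-7) = 12p - 7
  Player II's expected payoff from Heads: p·(-4) + (1−p)·(-1) = -3p - 1
  12p - 7 = -3p - 1  ⇒  15p = 6  ⇒  p = 2/5.
Set Player I's expected payoff from Tails equal to that from Heads:
  Player I's expected payoff from Tails: q·(-4) + (1−q)·(-7) = 3q - 7
  Player I's expected payoff from Heads: q·(-3) + (1−q)·(-8) = 5q - 8
  3q - 7 = 5q - 8  ⇒  -2q = -1  ⇒  q = 1/2.

p = 2/5, q = 1/2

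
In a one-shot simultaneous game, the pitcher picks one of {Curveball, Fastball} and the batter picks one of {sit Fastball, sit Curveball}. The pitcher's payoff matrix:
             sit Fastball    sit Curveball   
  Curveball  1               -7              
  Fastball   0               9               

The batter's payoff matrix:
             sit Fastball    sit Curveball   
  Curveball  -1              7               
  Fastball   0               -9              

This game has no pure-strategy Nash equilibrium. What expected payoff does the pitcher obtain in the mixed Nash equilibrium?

The batter's mix must leave the pitcher indifferent between Curveball and Fastball.
  the pitcher's payoff from Curveball: q·1 + (1−q)·(-7) = 8q - 7
  the pitcher's payoff from Fastball: q·0 + (1−q)·9 = -9q + 9
  8q - 7 = -9q + 9  ⇒  17q = 16  ⇒  q = 16/17.
At equilibrium the pitcher is indifferent across rows, so the pitcher's payoff equals the payoff from Curveball: (16/17)·1 + (1/17)·(-7) = 9/17.

9/17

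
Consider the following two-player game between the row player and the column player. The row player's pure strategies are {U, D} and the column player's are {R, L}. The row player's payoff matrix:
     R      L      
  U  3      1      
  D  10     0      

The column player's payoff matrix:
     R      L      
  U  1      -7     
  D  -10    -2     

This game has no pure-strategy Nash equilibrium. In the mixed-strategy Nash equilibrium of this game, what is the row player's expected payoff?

The row player's indifference between U and D determines the column player's mixing probability q:
  the row player's payoff from U: q·3 + (1−q)·1 = 2q + 1
  the row player's payoff from D: q·10 + (1−q)·0 = 10q
  2q + 1 = 10q  ⇒  -8q = -1  ⇒  q = 1/8.
At equilibrium the row player is indifferent across rows, so the row player's payoff equals the payoff from U: (1/8)·3 + (7/8)·1 = 5/4.

5/4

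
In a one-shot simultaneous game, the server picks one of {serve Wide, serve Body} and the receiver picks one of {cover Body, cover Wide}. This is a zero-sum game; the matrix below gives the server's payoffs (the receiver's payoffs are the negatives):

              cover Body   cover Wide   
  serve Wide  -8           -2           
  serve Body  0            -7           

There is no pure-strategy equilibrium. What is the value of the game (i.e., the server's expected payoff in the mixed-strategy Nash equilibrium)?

In a mixed equilibrium the server is indifferent between serve Wide and serve Body; this condition fixes q.
  the server's expected payoff from serve Wide: q·(-8) + (1−q)·(-2) = -6q - 2
  the server's expected payoff from serve Body: q·0 + (1−q)·(-7) = 7q - 7
  -6q - 2 = 7q - 7  ⇒  -13q = -5  ⇒  q = 5/13.
The value is the server's expected payoff against this mix (using serve Wide): (5/13)·(-8) + (8/13)·(-2) = -56/13.

v = -56/13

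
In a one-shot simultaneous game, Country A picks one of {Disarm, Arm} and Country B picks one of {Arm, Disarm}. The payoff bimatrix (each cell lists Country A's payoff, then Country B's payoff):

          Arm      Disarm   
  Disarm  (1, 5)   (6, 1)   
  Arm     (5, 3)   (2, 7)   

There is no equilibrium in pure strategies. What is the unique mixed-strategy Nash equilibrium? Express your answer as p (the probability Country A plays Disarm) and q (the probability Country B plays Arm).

p = 1/2, q = 1/2

In a mixed equilibrium Country B is indifferent between Arm and Disarm; this condition fixes p.
  Country B's expected payoff from Arm: p·5 + (1−p)·3 = 2p + 3
  Country B's expected payoff from Disarm: p·1 + (1−p)·7 = -6p + 7
  2p + 3 = -6p + 7  ⇒  8p = 4  ⇒  p = 1/2.
Country B's mix must leave Country A indifferent between Disarm and Arm.
  Country A's payoff from Disarm: q·1 + (1−q)·6 = -5q + 6
  Country A's payoff from Arm: q·5 + (1−q)·2 = 3q + 2
  -5q + 6 = 3q + 2  ⇒  -8q = -4  ⇒  q = 1/2.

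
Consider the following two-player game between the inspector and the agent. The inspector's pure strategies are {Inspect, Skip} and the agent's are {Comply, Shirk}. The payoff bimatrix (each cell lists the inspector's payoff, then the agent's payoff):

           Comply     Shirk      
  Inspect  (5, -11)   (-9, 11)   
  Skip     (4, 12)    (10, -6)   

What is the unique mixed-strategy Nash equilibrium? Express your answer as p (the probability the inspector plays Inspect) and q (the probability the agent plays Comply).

p = 9/20, q = 19/20

For the agent to be willing to mix, the agent must be indifferent between Comply and Shirk, which pins down the inspector's mix.
  the agent's payoff to Comply: p·(-11) + (1−p)·12 = -23p + 12
  the agent's payoff to Shirk: p·11 + (1−p)·(-6) = 17p - 6
  -23p + 12 = 17p - 6  ⇒  -40p = -18  ⇒  p = 9/20.
Set the inspector's expected payoff from Inspect equal to that from Skip:
  the inspector's payoff from Inspect: q·5 + (1−q)·(-9) = 14q - 9
  the inspector's payoff from Skip: q·4 + (1−q)·10 = -6q + 10
  14q - 9 = -6q + 10  ⇒  20q = 19  ⇒  q = 19/20.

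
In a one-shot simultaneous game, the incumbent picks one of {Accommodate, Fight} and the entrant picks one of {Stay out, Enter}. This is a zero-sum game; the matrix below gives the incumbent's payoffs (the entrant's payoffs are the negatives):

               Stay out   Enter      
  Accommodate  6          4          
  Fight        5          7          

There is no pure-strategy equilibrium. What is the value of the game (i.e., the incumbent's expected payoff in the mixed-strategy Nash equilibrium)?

In a mixed equilibrium the incumbent is indifferent between Accommodate and Fight; this condition fixes q.
  the incumbent's payoff from Accommodate: q·6 + (1−q)·4 = 2q + 4
  the incumbent's payoff from Fight: q·5 + (1−q)·7 = -2q + 7
  2q + 4 = -2q + 7  ⇒  4q = 3  ⇒  q = 3/4.
The value is the incumbent's expected payoff against this mix (using Accommodate): (3/4)·6 + (1/4)·4 = 11/2.

v = 11/2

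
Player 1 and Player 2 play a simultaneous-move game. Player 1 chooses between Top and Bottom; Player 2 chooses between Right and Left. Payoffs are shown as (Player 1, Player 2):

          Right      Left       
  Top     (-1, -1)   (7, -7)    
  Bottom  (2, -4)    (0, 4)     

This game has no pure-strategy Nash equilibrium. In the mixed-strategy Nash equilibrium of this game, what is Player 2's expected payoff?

For Player 2 to be willing to mix, Player 2 must be indifferent between Right and Left, which pins down Player 1's mix.
  Player 2's expected payoff from Right: p·(-1) + (1−p)·(-4) = 3p - 4
  Player 2's expected payoff from Left: p·(-7) + (1−p)·4 = -11p + 4
  3p - 4 = -11p + 4  ⇒  14p = 8  ⇒  p = 4/7.
At equilibrium Player 2 is indifferent across columns, so Player 2's payoff equals the payoff from Right: (4/7)·(-1) + (3/7)·(-4) = -16/7.

-16/7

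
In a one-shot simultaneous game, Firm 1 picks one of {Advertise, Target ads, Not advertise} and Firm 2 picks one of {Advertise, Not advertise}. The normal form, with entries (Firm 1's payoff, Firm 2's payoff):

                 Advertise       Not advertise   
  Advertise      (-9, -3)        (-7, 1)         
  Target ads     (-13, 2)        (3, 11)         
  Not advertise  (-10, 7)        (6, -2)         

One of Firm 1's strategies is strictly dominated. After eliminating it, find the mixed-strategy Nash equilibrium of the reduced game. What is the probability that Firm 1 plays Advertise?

p = 9/13

Firm 1's strategy Target ads is strictly dominated by Not advertise: -10 > -13 and 6 > 3. Eliminate Target ads.
In a mixed equilibrium Firm 2 is indifferent between Advertise and Not advertise; this condition fixes p.
  Firm 2's expected payoff from Advertise: p·(-3) + (1−p)·7 = -10p + 7
  Firm 2's expected payoff from Not advertise: p·1 + (1−p)·(-2) = 3p - 2
  -10p + 7 = 3p - 2  ⇒  -13p = -9  ⇒  p = 9/13.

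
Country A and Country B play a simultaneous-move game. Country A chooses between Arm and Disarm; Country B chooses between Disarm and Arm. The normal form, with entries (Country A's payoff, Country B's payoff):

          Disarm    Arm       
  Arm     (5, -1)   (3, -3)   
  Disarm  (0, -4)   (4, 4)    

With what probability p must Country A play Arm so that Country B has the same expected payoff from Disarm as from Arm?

Country A's mix must leave Country B indifferent between Disarm and Arm.
  Country B's payoff from Disarm: p·(-1) + (1−p)·(-4) = 3p - 4
  Country B's payoff from Arm: p·(-3) + (1−p)·4 = -7p + 4
  3p - 4 = -7p + 4  ⇒  10p = 8  ⇒  p = 4/5.

p = 4/5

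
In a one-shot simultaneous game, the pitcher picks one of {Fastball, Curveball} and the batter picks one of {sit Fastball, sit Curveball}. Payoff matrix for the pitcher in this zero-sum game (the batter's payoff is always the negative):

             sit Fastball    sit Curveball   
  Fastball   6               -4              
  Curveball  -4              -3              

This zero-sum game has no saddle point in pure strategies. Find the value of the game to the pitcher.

In a mixed equilibrium the pitcher is indifferent between Fastball and Curveball; this condition fixes q.
  the pitcher's expected payoff from Fastball: q·6 + (1−q)·(-4) = 10q - 4
  the pitcher's expected payoff from Curveball: q·(-4) + (1−q)·(-3) = -q - 3
  10q - 4 = -q - 3  ⇒  11q = 1  ⇒  q = 1/11.
The value is the pitcher's expected payoff against this mix (using Fastball): (1/11)·6 + (10/11)·(-4) = -34/11.

v = -34/11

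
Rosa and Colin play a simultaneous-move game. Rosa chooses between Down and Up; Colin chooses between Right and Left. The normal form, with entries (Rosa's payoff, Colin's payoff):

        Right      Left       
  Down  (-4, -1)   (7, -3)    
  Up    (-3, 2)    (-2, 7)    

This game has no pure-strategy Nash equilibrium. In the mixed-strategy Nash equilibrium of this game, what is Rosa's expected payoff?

For Rosa to be willing to mix, Rosa must be indifferent between Down and Up, which pins down Colin's mix.
  Rosa's payoff to Down: q·(-4) + (1−q)·7 = -11q + 7
  Rosa's payoff to Up: q·(-3) + (1−q)·(-2) = -q - 2
  -11q + 7 = -q - 2  ⇒  -10q = -9  ⇒  q = 9/10.
At equilibrium Rosa is indifferent across rows, so Rosa's payoff equals the payoff from Down: (9/10)·(-4) + (1/10)·7 = -29/10.

-29/10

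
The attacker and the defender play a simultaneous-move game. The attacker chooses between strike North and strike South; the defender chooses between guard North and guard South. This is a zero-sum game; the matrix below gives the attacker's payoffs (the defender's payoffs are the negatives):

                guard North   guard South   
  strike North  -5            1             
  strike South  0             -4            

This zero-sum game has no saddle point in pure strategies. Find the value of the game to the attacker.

The attacker's indifference between strike North and strike South determines the defender's mixing probability q:
  the attacker's payoff from strike North: q·(-5) + (1−q)·1 = -6q + 1
  the attacker's payoff from strike South: q·0 + (1−q)·(-4) = 4q - 4
  -6q + 1 = 4q - 4  ⇒  -10q = -5  ⇒  q = 1/2.
The value is the attacker's expected payoff against this mix (using strike North): (1/2)·(-5) + (1/2)·1 = -2.

v = -2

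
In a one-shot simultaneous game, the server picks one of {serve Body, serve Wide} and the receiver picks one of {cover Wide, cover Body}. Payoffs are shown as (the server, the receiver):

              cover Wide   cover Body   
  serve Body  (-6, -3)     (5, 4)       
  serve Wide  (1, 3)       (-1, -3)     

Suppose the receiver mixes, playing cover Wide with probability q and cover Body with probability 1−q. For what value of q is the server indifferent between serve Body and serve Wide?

q = 6/13

For the server to be willing to mix, the server must be indifferent between serve Body and serve Wide, which pins down the receiver's mix.
  the server's expected payoff from serve Body: q·(-6) + (1−q)·5 = -11q + 5
  the server's expected payoff from serve Wide: q·1 + (1−q)·(-1) = 2q - 1
  -11q + 5 = 2q - 1  ⇒  -13q = -6  ⇒  q = 6/13.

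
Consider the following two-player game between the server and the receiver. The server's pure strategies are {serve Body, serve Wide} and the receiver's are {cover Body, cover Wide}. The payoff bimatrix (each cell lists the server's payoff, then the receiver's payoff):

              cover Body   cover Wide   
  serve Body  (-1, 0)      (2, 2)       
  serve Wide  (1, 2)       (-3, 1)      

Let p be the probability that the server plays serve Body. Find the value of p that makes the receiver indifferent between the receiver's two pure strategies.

Set the receiver's expected payoff from cover Body equal to that from cover Wide:
  the receiver's expected payoff from cover Body: p·0 + (1−p)·2 = -2p + 2
  the receiver's expected payoff from cover Wide: p·2 + (1−p)·1 = p + 1
  -2p + 2 = p + 1  ⇒  -3p = -1  ⇒  p = 1/3.

p = 1/3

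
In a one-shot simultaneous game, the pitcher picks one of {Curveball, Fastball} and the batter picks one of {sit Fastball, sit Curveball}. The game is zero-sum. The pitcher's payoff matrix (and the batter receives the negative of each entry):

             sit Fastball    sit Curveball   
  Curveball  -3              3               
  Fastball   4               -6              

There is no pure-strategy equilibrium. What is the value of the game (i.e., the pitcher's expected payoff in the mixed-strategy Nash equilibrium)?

v = -3/8

In a mixed equilibrium the pitcher is indifferent between Curveball and Fastball; this condition fixes q.
  the pitcher's payoff from Curveball: q·(-3) + (1−q)·3 = -6q + 3
  the pitcher's payoff from Fastball: q·4 + (1−q)·(-6) = 10q - 6
  -6q + 3 = 10q - 6  ⇒  -16q = -9  ⇒  q = 9/16.
The value is the pitcher's expected payoff against this mix (using Curveball): (9/16)·(-3) + (7/16)·3 = -3/8.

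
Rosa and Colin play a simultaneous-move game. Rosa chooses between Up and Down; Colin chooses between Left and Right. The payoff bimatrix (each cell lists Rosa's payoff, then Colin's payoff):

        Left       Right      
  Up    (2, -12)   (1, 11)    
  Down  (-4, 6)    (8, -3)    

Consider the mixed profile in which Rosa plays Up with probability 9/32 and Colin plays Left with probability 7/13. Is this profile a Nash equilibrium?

Check Colin's indifference given Rosa's mix p = 9/32:
  payoff from Left = 15/16; payoff from Right = 15/16 — equal.
Check Rosa's indifference given Colin's mix q = 7/13:
  payoff from Up = 20/13; payoff from Down = 20/13 — equal.
Both players are indifferent, so neither can profitably deviate.

Yes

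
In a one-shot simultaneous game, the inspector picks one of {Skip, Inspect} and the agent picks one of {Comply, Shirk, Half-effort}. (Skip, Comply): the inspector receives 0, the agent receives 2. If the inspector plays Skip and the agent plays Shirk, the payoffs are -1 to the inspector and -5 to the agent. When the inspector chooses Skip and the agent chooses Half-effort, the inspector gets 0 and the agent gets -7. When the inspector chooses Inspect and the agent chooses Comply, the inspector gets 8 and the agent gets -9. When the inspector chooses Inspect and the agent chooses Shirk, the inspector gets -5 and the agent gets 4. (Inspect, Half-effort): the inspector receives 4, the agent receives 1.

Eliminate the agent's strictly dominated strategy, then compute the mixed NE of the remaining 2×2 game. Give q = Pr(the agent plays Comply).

q = 1/3

The agent's strategy Half-effort is strictly dominated by Shirk: -5 > -7 and 4 > 1. Eliminate Half-effort.
For the inspector to be willing to mix, the inspector must be indifferent between Skip and Inspect, which pins down the agent's mix.
  the inspector's payoff to Skip: q·0 + (1−q)·(-1) = q - 1
  the inspector's payoff to Inspect: q·8 + (1−q)·(-5) = 13q - 5
  q - 1 = 13q - 5  ⇒  -12q = -4  ⇒  q = 1/3.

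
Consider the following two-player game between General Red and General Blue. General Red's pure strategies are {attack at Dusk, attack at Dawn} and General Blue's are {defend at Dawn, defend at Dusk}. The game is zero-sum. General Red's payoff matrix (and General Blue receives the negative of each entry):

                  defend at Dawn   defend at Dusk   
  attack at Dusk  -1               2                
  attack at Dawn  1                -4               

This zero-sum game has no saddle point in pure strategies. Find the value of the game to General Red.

v = -1/4

Set General Red's expected payoff from attack at Dusk equal to that from attack at Dawn:
  General Red's payoff from attack at Dusk: q·(-1) + (1−q)·2 = -3q + 2
  General Red's payoff from attack at Dawn: q·1 + (1−q)·(-4) = 5q - 4
  -3q + 2 = 5q - 4  ⇒  -8q = -6  ⇒  q = 3/4.
The value is General Red's expected payoff against this mix (using attack at Dusk): (3/4)·(-1) + (1/4)·2 = -1/4.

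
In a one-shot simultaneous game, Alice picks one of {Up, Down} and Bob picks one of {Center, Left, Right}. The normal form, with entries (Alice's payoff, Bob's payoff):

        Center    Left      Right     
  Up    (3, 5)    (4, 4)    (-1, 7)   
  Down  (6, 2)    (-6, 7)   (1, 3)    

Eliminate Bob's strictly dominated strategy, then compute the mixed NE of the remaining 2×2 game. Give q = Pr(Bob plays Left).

q = 1/6

Bob's strategy Center is strictly dominated by Right: 7 > 5 and 3 > 2. Eliminate Center.
Set Alice's expected payoff from Up equal to that from Down:
  Alice's payoff from Up: q·4 + (1−q)·(-1) = 5q - 1
  Alice's payoff from Down: q·(-6) + (1−q)·1 = -7q + 1
  5q - 1 = -7q + 1  ⇒  12q = 2  ⇒  q = 1/6.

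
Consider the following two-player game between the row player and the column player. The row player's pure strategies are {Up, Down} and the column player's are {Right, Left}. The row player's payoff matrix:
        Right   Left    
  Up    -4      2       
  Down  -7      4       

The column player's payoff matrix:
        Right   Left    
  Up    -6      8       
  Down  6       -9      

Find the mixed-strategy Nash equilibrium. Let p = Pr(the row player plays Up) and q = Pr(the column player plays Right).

The column player's indifference between Right and Left determines the row player's mixing probability p:
  the column player's payoff from Right: p·(-6) + (1−p)·6 = -12p + 6
  the column player's payoff from Left: p·8 + (1−p)·(-9) = 17p - 9
  -12p + 6 = 17p - 9  ⇒  -29p = -15  ⇒  p = 15/29.
Set the row player's expected payoff from Up equal to that from Down:
  the row player's expected payoff from Up: q·(-4) + (1−q)·2 = -6q + 2
  the row player's expected payoff from Down: q·(-7) + (1−q)·4 = -11q + 4
  -6q + 2 = -11q + 4  ⇒  5q = 2  ⇒  q = 2/5.

p = 15/29, q = 2/5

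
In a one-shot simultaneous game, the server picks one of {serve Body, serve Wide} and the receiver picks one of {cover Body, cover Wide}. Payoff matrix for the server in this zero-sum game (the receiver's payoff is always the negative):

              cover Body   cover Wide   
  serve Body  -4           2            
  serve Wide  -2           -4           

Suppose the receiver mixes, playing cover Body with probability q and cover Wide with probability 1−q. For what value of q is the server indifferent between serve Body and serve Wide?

q = 3/4

In a mixed equilibrium the server is indifferent between serve Body and serve Wide; this condition fixes q.
  the server's expected payoff from serve Body: q·(-4) + (1−q)·2 = -6q + 2
  the server's expected payoff from serve Wide: q·(-2) + (1−q)·(-4) = 2q - 4
  -6q + 2 = 2q - 4  ⇒  -8q = -6  ⇒  q = 3/4.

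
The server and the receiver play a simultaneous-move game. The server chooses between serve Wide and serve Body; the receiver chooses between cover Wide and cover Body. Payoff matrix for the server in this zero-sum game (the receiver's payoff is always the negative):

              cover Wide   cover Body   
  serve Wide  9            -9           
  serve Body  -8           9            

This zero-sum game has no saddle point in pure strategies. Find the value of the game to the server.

In a mixed equilibrium the server is indifferent between serve Wide and serve Body; this condition fixes q.
  the server's payoff from serve Wide: q·9 + (1−q)·(-9) = 18q - 9
  the server's payoff from serve Body: q·(-8) + (1−q)·9 = -17q + 9
  18q - 9 = -17q + 9  ⇒  35q = 18  ⇒  q = 18/35.
The value is the server's expected payoff against this mix (using serve Wide): (18/35)·9 + (17/35)·(-9) = 9/35.

v = 9/35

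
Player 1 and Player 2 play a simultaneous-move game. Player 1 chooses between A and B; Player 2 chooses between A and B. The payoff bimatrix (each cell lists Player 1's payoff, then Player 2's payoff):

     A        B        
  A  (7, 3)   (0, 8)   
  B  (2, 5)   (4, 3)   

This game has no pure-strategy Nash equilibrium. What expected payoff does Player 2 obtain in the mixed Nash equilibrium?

31/7

For Player 2 to be willing to mix, Player 2 must be indifferent between A and B, which pins down Player 1's mix.
  Player 2's payoff to A: p·3 + (1−p)·5 = -2p + 5
  Player 2's payoff to B: p·8 + (1−p)·3 = 5p + 3
  -2p + 5 = 5p + 3  ⇒  -7p = -2  ⇒  p = 2/7.
At equilibrium Player 2 is indifferent across columns, so Player 2's payoff equals the payoff from A: (2/7)·3 + (5/7)·5 = 31/7.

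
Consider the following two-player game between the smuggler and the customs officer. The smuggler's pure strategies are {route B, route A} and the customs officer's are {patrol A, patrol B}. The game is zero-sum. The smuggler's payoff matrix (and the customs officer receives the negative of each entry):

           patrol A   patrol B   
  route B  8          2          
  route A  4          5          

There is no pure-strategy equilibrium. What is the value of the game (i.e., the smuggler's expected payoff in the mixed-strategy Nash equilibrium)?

In a mixed equilibrium the smuggler is indifferent between route B and route A; this condition fixes q.
  the smuggler's payoff from route B: q·8 + (1−q)·2 = 6q + 2
  the smuggler's payoff from route A: q·4 + (1−q)·5 = -q + 5
  6q + 2 = -q + 5  ⇒  7q = 3  ⇒  q = 3/7.
The value is the smuggler's expected payoff against this mix (using route B): (3/7)·8 + (4/7)·2 = 32/7.

v = 32/7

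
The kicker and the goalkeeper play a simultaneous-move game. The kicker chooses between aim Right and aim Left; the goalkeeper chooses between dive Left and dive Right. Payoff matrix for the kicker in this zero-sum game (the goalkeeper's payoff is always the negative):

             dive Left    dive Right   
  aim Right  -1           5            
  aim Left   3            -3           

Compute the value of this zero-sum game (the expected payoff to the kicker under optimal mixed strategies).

v = 1

For the kicker to be willing to mix, the kicker must be indifferent between aim Right and aim Left, which pins down the goalkeeper's mix.
  the kicker's payoff to aim Right: q·(-1) + (1−q)·5 = -6q + 5
  the kicker's payoff to aim Left: q·3 + (1−q)·(-3) = 6q - 3
  -6q + 5 = 6q - 3  ⇒  -12q = -8  ⇒  q = 2/3.
The value is the kicker's expected payoff against this mix (using aim Right): (2/3)·(-1) + (1/3)·5 = 1.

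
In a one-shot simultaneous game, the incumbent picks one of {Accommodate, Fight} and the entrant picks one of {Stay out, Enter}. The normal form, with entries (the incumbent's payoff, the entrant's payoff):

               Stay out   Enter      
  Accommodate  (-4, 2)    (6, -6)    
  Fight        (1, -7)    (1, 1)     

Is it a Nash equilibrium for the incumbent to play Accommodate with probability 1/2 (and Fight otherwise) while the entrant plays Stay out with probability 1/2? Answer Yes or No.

Check the entrant's indifference given the incumbent's mix p = 1/2:
  payoff from Stay out = -5/2; payoff from Enter = -5/2 — equal.
Check the incumbent's indifference given the entrant's mix q = 1/2:
  payoff from Accommodate = 1; payoff from Fight = 1 — equal.
Both players are indifferent, so neither can profitably deviate.

Yes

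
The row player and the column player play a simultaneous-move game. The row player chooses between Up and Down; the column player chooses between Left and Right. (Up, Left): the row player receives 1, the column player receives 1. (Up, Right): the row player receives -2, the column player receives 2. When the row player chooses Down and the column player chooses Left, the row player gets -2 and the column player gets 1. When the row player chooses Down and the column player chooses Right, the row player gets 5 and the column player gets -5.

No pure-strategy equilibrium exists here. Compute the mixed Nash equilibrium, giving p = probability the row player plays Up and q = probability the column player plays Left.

p = 6/7, q = 7/10

The row player's mix must leave the column player indifferent between Left and Right.
  the column player's payoff from Left: p·1 + (1−p)·1 = 1
  the column player's payoff from Right: p·2 + (1−p)·(-5) = 7p - 5
  1 = 7p - 5  ⇒  -7p = -6  ⇒  p = 6/7.
The column player's mix must leave the row player indifferent between Up and Down.
  the row player's expected payoff from Up: q·1 + (1−q)·(-2) = 3q - 2
  the row player's expected payoff from Down: q·(-2) + (1−q)·5 = -7q + 5
  3q - 2 = -7q + 5  ⇒  10q = 7  ⇒  q = 7/10.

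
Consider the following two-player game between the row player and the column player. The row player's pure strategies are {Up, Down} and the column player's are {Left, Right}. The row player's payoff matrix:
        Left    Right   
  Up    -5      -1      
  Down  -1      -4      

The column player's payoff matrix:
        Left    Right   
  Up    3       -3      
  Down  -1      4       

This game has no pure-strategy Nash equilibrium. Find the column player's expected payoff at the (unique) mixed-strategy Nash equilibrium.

In a mixed equilibrium the column player is indifferent between Left and Right; this condition fixes p.
  the column player's expected payoff from Left: p·3 + (1−p)·(-1) = 4p - 1
  the column player's expected payoff from Right: p·(-3) + (1−p)·4 = -7p + 4
  4p - 1 = -7p + 4  ⇒  11p = 5  ⇒  p = 5/11.
At equilibrium the column player is indifferent across columns, so the column player's payoff equals the payoff from Left: (5/11)·3 + (6/11)·(-1) = 9/11.

9/11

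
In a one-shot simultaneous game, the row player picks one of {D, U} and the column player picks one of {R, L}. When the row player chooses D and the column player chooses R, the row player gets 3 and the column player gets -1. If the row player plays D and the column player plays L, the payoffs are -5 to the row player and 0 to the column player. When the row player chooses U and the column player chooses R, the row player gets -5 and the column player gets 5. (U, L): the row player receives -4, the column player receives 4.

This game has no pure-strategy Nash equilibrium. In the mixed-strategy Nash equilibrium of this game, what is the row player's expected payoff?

The column player's mix must leave the row player indifferent between D and U.
  the row player's payoff to D: q·3 + (1−q)·(-5) = 8q - 5
  the row player's payoff to U: q·(-5) + (1−q)·(-4) = -q - 4
  8q - 5 = -q - 4  ⇒  9q = 1  ⇒  q = 1/9.
At equilibrium the row player is indifferent across rows, so the row player's payoff equals the payoff from D: (1/9)·3 + (8/9)·(-5) = -37/9.

-37/9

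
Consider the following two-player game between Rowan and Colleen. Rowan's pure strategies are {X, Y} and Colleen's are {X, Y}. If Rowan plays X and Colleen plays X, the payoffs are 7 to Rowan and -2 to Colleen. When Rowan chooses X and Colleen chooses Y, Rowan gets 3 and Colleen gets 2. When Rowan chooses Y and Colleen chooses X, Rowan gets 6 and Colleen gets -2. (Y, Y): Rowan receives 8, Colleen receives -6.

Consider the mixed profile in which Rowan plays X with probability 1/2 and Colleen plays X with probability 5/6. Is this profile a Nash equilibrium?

Yes

Check Colleen's indifference given Rowan's mix p = 1/2:
  payoff from X = -2; payoff from Y = -2 — equal.
Check Rowan's indifference given Colleen's mix q = 5/6:
  payoff from X = 19/3; payoff from Y = 19/3 — equal.
Both players are indifferent, so neither can profitably deviate.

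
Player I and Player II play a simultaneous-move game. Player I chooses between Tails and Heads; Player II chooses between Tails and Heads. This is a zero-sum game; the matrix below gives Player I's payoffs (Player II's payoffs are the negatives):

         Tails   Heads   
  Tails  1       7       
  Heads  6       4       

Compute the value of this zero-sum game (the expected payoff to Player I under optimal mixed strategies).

v = 19/4

Player II's mix must leave Player I indifferent between Tails and Heads.
  Player I's expected payoff from Tails: q·1 + (1−q)·7 = -6q + 7
  Player I's expected payoff from Heads: q·6 + (1−q)·4 = 2q + 4
  -6q + 7 = 2q + 4  ⇒  -8q = -3  ⇒  q = 3/8.
The value is Player I's expected payoff against this mix (using Tails): (3/8)·1 + (5/8)·7 = 19/4.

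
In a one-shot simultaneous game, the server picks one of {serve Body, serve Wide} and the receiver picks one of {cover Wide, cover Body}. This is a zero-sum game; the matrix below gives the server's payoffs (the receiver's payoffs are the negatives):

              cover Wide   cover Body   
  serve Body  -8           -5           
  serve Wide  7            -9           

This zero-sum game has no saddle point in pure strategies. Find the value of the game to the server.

v = -107/19

In a mixed equilibrium the server is indifferent between serve Body and serve Wide; this condition fixes q.
  the server's expected payoff from serve Body: q·(-8) + (1−q)·(-5) = -3q - 5
  the server's expected payoff from serve Wide: q·7 + (1−q)·(-9) = 16q - 9
  -3q - 5 = 16q - 9  ⇒  -19q = -4  ⇒  q = 4/19.
The value is the server's expected payoff against this mix (using serve Body): (4/19)·(-8) + (15/19)·(-5) = -107/19.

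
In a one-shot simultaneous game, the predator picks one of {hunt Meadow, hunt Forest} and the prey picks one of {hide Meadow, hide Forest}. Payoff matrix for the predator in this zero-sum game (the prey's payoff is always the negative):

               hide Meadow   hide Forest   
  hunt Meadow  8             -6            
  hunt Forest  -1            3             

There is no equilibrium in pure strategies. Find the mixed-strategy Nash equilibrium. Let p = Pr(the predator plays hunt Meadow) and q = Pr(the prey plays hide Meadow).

The predator's mix must leave the prey indifferent between hide Meadow and hide Forest.
  the prey's payoff from hide Meadow: p·(-8) + (1−p)·1 = -9p + 1
  the prey's payoff from hide Forest: p·6 + (1−p)·(-3) = 9p - 3
  -9p + 1 = 9p - 3  ⇒  -18p = -4  ⇒  p = 2/9.
The prey's mix must leave the predator indifferent between hunt Meadow and hunt Forest.
  the predator's payoff from hunt Meadow: q·8 + (1−q)·(-6) = 14q - 6
  the predator's payoff from hunt Forest: q·(-1) + (1−q)·3 = -4q + 3
  14q - 6 = -4q + 3  ⇒  18q = 9  ⇒  q = 1/2.

p = 2/9, q = 1/2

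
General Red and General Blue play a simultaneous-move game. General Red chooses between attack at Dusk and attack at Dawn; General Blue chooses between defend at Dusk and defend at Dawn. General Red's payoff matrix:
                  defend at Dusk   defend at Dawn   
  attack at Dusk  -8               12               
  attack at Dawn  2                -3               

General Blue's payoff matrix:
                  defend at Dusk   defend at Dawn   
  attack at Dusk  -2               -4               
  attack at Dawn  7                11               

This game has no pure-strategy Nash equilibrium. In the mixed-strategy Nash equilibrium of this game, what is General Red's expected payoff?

Set General Red's expected payoff from attack at Dusk equal to that from attack at Dawn:
  General Red's payoff to attack at Dusk: q·(-8) + (1−q)·12 = -20q + 12
  General Red's payoff to attack at Dawn: q·2 + (1−q)·(-3) = 5q - 3
  -20q + 12 = 5q - 3  ⇒  -25q = -15  ⇒  q = 3/5.
At equilibrium General Red is indifferent across rows, so General Red's payoff equals the payoff from attack at Dusk: (3/5)·(-8) + (2/5)·12 = 0.

0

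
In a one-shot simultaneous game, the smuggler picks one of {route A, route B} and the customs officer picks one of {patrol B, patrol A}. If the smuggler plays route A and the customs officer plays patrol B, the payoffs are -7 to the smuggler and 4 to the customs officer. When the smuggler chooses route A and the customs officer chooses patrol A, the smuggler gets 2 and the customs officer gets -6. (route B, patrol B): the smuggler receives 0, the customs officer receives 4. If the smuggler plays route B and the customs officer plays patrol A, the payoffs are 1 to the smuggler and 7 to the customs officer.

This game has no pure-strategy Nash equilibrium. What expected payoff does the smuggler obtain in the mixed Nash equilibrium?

The customs officer's mix must leave the smuggler indifferent between route A and route B.
  the smuggler's expected payoff from route A: q·(-7) + (1−q)·2 = -9q + 2
  the smuggler's expected payoff from route B: q·0 + (1−q)·1 = -q + 1
  -9q + 2 = -q + 1  ⇒  -8q = -1  ⇒  q = 1/8.
At equilibrium the smuggler is indifferent across rows, so the smuggler's payoff equals the payoff from route A: (1/8)·(-7) + (7/8)·2 = 7/8.

7/8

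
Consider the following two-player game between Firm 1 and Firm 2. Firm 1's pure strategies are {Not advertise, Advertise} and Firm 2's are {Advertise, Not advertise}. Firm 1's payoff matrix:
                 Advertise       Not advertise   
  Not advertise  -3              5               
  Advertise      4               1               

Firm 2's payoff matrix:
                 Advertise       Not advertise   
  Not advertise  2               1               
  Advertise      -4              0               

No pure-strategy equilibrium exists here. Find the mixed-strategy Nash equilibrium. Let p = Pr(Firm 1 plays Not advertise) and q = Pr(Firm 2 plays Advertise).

p = 4/5, q = 4/11

Firm 2's indifference between Advertise and Not advertise determines Firm 1's mixing probability p:
  Firm 2's payoff to Advertise: p·2 + (1−p)·(-4) = 6p - 4
  Firm 2's payoff to Not advertise: p·1 + (1−p)·0 = p
  6p - 4 = p  ⇒  5p = 4  ⇒  p = 4/5.
For Firm 1 to be willing to mix, Firm 1 must be indifferent between Not advertise and Advertise, which pins down Firm 2's mix.
  Firm 1's payoff to Not advertise: q·(-3) + (1−q)·5 = -8q + 5
  Firm 1's payoff to Advertise: q·4 + (1−q)·1 = 3q + 1
  -8q + 5 = 3q + 1  ⇒  -11q = -4  ⇒  q = 4/11.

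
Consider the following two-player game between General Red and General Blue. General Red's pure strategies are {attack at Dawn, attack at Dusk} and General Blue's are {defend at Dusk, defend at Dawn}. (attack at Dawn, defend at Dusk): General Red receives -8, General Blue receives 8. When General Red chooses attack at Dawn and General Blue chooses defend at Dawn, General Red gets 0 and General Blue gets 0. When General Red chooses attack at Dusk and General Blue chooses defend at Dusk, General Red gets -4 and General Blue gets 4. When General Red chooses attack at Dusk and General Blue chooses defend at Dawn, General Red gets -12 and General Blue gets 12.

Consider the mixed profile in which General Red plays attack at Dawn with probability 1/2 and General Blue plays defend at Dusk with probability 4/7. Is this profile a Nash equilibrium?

Given General Blue's mix q = 4/7, General Red's payoff from attack at Dawn is -32/7 but from attack at Dusk is -52/7. General Red strictly prefers attack at Dawn, so General Red would not mix.
So the proposed profile is not a Nash equilibrium.

No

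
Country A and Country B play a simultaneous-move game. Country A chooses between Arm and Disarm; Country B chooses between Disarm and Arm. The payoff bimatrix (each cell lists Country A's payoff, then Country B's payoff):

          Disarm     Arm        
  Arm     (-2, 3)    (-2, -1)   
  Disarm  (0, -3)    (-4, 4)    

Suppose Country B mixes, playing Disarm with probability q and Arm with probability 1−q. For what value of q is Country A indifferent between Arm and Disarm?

q = 1/2

In a mixed equilibrium Country A is indifferent between Arm and Disarm; this condition fixes q.
  Country A's payoff from Arm: q·(-2) + (1−q)·(-2) = -2
  Country A's payoff from Disarm: q·0 + (1−q)·(-4) = 4q - 4
  -2 = 4q - 4  ⇒  -4q = -2  ⇒  q = 1/2.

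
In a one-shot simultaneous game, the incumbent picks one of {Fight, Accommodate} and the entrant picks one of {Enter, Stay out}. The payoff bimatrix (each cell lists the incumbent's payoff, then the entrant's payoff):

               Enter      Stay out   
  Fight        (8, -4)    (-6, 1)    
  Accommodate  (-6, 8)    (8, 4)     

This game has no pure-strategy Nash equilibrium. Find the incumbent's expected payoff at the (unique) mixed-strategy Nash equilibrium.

Set the incumbent's expected payoff from Fight equal to that from Accommodate:
  the incumbent's payoff from Fight: q·8 + (1−q)·(-6) = 14q - 6
  the incumbent's payoff from Accommodate: q·(-6) + (1−q)·8 = -14q + 8
  14q - 6 = -14q + 8  ⇒  28q = 14  ⇒  q = 1/2.
At equilibrium the incumbent is indifferent across rows, so the incumbent's payoff equals the payoff from Fight: (1/2)·8 + (1/2)·(-6) = 1.

1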